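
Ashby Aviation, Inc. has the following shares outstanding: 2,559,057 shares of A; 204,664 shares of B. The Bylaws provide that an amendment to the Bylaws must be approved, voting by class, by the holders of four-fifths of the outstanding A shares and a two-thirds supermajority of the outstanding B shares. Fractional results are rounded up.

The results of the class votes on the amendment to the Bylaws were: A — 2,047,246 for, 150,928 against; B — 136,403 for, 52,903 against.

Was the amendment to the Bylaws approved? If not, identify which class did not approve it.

A: 4/5 of 2559057 = 2047245.60, rounded up to 2047246; 2,047,246 required, 2,047,246 in favor — approved.
B: 2/3 of 204664 = 136442.67, rounded up to 136443; 136,443 required, 136,403 in favor — not approved.

Not approved — the B shares did not give the required vote.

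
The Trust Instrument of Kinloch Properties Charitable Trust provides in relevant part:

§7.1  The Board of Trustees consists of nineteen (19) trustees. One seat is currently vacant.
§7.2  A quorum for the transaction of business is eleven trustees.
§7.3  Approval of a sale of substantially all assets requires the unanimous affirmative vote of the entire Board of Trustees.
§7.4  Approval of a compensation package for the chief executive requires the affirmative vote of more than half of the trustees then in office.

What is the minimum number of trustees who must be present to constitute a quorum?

The quorum is fixed at 11.

11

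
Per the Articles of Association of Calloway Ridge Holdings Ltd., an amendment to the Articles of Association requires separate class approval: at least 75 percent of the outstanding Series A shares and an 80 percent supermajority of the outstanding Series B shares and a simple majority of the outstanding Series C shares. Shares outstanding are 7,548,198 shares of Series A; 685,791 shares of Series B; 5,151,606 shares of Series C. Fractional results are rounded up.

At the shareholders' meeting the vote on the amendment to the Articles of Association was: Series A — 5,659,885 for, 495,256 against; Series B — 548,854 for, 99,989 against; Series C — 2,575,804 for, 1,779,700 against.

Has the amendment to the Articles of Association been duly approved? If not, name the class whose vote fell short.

Series A: 3/4 of 7548198 = 5661148.50, rounded up to 5661149; 5,661,149 required, 5,659,885 in favor — not approved.
Series B: 4/5 of 685791 = 548632.80, rounded up to 548633; 548,633 required, 548,854 in favor — approved.
Series C: a majority of 5151606 is 2575804; 2,575,804 required, 2,575,804 in favor — approved.

Not approved — the Series A shares did not give the required vote.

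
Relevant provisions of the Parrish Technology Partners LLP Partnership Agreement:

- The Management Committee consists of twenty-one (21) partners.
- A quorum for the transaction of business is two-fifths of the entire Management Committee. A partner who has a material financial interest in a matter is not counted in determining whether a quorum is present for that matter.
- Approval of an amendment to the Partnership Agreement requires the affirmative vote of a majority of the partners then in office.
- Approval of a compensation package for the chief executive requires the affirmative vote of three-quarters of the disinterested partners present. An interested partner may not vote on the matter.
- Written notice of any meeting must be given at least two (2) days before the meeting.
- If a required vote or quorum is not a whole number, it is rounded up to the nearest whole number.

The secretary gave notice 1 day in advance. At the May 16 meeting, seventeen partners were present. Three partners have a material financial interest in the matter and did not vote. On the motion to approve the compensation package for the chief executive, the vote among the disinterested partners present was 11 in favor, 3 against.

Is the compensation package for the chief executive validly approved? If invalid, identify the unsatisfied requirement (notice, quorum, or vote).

Invalid — notice requirement not satisfied.

Notice: 1 day given; 2 required (1 < 2). Not satisfied.
Quorum: 17 present, but the 3 interested partners do not count, leaving 14. Quorum is 9. Satisfied.
Vote: the compensation package for the chief executive requires three-fourths of the disinterested partners present (17 − 3 = 14). 3/4 of 14 = 10.50, rounded up to 11, so 11 affirmative votes are needed; 11 voted in favor. Satisfied.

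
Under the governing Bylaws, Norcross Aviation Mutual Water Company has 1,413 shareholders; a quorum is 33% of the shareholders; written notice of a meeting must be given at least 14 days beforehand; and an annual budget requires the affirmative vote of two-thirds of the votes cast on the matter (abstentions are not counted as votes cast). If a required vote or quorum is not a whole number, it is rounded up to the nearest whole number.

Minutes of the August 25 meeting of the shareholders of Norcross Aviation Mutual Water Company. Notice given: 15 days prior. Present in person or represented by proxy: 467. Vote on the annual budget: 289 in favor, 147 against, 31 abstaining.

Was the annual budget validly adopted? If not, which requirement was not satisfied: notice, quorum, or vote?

Notice: 15 days given; 14 required. Satisfied.
Quorum: 33% of 1,413 = 466.29, rounded up to 467; 467 present. Satisfied.
Vote: requires two-thirds of the votes cast (467 − 31 abstaining = 436); 2/3 of 436 = 290.67, rounded up to 291, so 291 needed; 289 in favor. Not satisfied.

Invalid — vote requirement not satisfied.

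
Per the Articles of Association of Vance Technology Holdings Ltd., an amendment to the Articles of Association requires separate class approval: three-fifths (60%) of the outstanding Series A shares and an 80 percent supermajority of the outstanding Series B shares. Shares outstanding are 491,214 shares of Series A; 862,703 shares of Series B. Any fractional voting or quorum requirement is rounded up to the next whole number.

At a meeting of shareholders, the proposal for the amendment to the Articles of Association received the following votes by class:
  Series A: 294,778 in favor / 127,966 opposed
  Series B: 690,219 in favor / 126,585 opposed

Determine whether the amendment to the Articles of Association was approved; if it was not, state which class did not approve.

Series A: 3/5 of 491214 = 294728.40, rounded up to 294729; 294,729 required, 294,778 in favor — approved.
Series B: 4/5 of 862703 = 690162.40, rounded up to 690163; 690,163 required, 690,219 in favor — approved.

Approved — every class gave the required vote.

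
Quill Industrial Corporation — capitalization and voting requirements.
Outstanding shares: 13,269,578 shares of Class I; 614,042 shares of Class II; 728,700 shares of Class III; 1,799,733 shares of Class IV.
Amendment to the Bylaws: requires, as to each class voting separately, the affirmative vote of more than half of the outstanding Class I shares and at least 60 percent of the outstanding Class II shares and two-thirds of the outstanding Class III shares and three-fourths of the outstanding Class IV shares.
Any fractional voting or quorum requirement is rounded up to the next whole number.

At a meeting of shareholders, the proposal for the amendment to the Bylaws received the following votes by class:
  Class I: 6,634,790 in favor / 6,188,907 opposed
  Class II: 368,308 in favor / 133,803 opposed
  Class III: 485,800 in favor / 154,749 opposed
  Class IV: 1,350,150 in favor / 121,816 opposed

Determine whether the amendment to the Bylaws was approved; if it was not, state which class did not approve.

Class I: a majority of 13269578 is 6634790; 6,634,790 required, 6,634,790 in favor — approved.
Class II: 3/5 of 614042 = 368425.20, rounded up to 368426; 368,426 required, 368,308 in favor — not approved.
Class III: 2/3 of 728700 = 485800; 485,800 required, 485,800 in favor — approved.
Class IV: 3/4 of 1799733 = 1349799.75, rounded up to 1349800; 1,349,800 required, 1,350,150 in favor — approved.

Not approved — the Class II shares did not give the required vote.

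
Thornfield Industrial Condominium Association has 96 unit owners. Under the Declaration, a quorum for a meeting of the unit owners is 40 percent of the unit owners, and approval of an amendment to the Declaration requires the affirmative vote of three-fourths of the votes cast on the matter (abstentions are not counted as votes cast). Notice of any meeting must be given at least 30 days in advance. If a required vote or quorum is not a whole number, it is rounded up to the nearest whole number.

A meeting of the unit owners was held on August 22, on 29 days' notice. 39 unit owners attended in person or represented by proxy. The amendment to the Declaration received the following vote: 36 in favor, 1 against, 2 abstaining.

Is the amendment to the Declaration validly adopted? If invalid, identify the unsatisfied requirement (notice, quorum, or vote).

Notice: 29 days given; 30 required. Not satisfied.
Quorum: 40% of 96 = 38.40, rounded up to 39; 39 present. Satisfied.
Vote: requires three-fourths of the votes cast (39 − 2 abstaining = 37); 3/4 of 37 = 27.75, rounded up to 28, so 28 needed; 36 in favor. Satisfied.

Invalid — notice requirement not satisfied.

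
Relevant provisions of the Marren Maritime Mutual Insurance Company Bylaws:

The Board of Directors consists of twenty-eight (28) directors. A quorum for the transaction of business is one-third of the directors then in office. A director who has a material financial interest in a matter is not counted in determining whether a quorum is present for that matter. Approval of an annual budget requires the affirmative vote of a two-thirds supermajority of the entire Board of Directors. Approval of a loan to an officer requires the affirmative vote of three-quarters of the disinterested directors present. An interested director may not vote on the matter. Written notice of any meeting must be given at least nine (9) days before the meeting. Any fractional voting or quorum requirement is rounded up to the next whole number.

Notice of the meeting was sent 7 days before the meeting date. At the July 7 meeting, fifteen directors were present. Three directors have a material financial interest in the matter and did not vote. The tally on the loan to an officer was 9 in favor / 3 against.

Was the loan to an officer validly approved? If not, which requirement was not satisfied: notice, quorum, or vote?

Notice: 7 days given; 9 required (7 < 9). Not satisfied.
Quorum: 15 present, but the 3 interested directors do not count, leaving 12. Quorum is 10. Satisfied.
Vote: the loan to an officer requires three-fourths of the disinterested directors present (15 − 3 = 12). 3/4 of 12 = 9, so 9 affirmative votes are needed; 9 voted in favor. Satisfied.

Invalid — notice requirement not satisfied.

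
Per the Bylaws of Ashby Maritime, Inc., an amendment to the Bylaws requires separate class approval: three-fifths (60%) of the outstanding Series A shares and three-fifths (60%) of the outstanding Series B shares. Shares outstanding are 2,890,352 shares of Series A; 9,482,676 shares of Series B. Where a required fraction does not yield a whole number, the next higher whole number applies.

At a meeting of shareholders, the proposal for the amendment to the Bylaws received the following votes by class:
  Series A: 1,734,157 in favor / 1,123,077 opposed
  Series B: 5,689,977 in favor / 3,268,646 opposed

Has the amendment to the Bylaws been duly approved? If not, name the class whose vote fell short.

Series A: 3/5 of 2890352 = 1734211.20, rounded up to 1734212; 1,734,212 required, 1,734,157 in favor — not approved.
Series B: 3/5 of 9482676 = 5689605.60, rounded up to 5689606; 5,689,606 required, 5,689,977 in favor — approved.

Not approved — the Series A shares did not give the required vote.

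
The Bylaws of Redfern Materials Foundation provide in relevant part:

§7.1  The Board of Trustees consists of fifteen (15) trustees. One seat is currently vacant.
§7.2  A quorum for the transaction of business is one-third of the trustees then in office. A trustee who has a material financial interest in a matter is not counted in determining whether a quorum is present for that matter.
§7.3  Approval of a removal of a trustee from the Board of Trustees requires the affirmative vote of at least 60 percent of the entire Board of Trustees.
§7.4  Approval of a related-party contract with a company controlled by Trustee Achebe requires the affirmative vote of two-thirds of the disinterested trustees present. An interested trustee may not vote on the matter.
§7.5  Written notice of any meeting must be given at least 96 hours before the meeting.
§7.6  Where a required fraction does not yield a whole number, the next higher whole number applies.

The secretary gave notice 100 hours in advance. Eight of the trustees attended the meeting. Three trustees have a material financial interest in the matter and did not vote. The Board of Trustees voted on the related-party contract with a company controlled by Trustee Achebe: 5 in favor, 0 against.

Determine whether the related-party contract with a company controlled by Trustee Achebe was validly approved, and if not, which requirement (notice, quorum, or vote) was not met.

Notice: 100 hours given; 96 required (100 ≥ 96). Satisfied.
Quorum: 8 present, but the 3 interested trustees do not count, leaving 5. Quorum is 5. Satisfied.
Vote: the related-party contract with a company controlled by Trustee Achebe requires two-thirds of the disinterested trustees present (8 − 3 = 5). 2/3 of 5 = 3.33, rounded up to 4, so 4 affirmative votes are needed; 5 voted in favor. Satisfied.

Valid — all requirements satisfied.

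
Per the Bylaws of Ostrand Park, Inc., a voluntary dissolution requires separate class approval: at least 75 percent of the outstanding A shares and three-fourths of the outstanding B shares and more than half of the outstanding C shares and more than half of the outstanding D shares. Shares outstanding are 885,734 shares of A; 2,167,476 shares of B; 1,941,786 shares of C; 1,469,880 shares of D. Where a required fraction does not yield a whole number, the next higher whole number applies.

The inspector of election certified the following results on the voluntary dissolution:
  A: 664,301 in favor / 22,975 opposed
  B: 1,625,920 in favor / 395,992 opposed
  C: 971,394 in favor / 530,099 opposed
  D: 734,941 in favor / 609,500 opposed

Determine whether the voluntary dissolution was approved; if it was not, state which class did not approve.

A: 3/4 of 885734 = 664300.50, rounded up to 664301; 664,301 required, 664,301 in favor — approved.
B: 3/4 of 2167476 = 1625607; 1,625,607 required, 1,625,920 in favor — approved.
C: a majority of 1941786 is 970894; 970,894 required, 971,394 in favor — approved.
D: a majority of 1469880 is 734941; 734,941 required, 734,941 in favor — approved.

Approved — every class gave the required vote.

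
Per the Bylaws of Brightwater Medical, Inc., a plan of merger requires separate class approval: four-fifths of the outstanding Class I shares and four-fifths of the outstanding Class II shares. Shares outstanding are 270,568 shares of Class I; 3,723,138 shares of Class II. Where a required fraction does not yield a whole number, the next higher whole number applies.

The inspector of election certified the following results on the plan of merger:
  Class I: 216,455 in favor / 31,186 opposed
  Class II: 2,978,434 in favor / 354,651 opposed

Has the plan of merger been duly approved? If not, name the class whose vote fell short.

Class I: 4/5 of 270568 = 216454.40, rounded up to 216455; 216,455 required, 216,455 in favor — approved.
Class II: 4/5 of 3723138 = 2978510.40, rounded up to 2978511; 2,978,511 required, 2,978,434 in favor — not approved.

Not approved — the Class II shares did not give the required vote.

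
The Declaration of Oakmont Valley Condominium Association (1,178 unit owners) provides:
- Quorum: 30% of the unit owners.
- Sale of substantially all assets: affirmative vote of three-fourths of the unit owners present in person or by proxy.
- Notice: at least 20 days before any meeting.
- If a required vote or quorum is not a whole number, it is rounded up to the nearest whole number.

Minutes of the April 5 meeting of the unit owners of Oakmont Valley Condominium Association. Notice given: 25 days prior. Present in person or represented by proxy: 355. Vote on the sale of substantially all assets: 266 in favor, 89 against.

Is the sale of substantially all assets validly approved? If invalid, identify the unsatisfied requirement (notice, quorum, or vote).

Invalid — vote requirement not satisfied.

Notice: 25 days given; 20 required. Satisfied.
Quorum: 30% of 1,178 = 353.40, rounded up to 354; 355 present. Satisfied.
Vote: requires three-fourths of those present (355); 3/4 of 355 = 266.25, rounded up to 267, so 267 needed; 266 in favor. Not satisfied.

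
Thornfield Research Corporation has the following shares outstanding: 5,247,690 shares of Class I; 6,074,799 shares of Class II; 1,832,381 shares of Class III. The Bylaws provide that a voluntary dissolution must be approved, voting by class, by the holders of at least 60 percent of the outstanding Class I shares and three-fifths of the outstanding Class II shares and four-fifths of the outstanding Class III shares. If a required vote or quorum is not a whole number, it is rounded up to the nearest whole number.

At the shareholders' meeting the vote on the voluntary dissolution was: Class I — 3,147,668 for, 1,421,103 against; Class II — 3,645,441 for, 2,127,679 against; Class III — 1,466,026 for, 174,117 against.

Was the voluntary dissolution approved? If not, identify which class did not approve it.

Class I: 3/5 of 5247690 = 3148614; 3,148,614 required, 3,147,668 in favor — not approved.
Class II: 3/5 of 6074799 = 3644879.40, rounded up to 3644880; 3,644,880 required, 3,645,441 in favor — approved.
Class III: 4/5 of 1832381 = 1465904.80, rounded up to 1465905; 1,465,905 required, 1,466,026 in favor — approved.

Not approved — the Class I shares did not give the required vote.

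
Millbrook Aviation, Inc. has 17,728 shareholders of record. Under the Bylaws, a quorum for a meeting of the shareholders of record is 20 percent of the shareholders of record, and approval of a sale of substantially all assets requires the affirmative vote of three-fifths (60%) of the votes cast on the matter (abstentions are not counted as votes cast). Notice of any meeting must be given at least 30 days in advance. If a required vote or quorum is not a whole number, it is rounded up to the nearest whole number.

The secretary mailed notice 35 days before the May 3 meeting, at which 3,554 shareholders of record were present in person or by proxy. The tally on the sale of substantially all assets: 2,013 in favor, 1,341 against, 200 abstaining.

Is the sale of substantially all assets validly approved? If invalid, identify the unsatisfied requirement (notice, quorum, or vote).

Valid — all requirements satisfied.

Notice: 35 days given; 30 required. Satisfied.
Quorum: 20% of 17,728 = 3,545.60, rounded up to 3,546; 3,554 present. Satisfied.
Vote: requires three-fifths of the votes cast (3,554 − 200 abstaining = 3,354); 3/5 of 3354 = 2012.40, rounded up to 2013, so 2,013 needed; 2,013 in favor. Satisfied.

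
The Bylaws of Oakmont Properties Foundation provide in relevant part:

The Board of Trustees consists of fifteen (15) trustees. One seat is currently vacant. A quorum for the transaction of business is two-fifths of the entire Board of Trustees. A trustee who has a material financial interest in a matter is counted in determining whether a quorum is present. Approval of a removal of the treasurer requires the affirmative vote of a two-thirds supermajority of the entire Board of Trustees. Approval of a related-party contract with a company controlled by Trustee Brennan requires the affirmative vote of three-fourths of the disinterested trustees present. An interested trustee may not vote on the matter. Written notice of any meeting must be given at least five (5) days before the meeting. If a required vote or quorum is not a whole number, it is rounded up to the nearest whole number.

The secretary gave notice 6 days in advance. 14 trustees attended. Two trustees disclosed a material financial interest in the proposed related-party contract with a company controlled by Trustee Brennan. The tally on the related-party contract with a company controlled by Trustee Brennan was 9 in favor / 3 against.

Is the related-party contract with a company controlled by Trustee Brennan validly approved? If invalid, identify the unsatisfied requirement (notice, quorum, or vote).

Notice: 6 days given; 5 required (6 ≥ 5). Satisfied.
Quorum: 14 present (interested trustees count toward quorum); quorum is 6. Satisfied.
Vote: the related-party contract with a company controlled by Trustee Brennan requires three-fourths of the disinterested trustees present (14 − 2 = 12). 3/4 of 12 = 9, so 9 affirmative votes are needed; 9 voted in favor. Satisfied.

Valid — all requirements satisfied.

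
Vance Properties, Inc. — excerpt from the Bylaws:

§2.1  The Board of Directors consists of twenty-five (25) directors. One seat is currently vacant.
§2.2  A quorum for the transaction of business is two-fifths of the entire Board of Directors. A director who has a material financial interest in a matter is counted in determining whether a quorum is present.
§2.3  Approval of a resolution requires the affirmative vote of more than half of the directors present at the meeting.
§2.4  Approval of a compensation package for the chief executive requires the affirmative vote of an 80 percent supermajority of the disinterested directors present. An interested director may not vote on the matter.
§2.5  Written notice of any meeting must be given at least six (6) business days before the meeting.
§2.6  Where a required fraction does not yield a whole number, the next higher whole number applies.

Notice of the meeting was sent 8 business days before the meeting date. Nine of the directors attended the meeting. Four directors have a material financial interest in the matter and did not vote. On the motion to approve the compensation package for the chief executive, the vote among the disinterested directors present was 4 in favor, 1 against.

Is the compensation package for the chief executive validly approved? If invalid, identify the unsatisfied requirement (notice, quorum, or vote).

Invalid — quorum requirement not satisfied.

Notice: 8 business days given; 6 required (8 ≥ 6). Satisfied.
Quorum: 9 present (interested directors count toward quorum); quorum is 10. Not satisfied.
Vote: the compensation package for the chief executive requires four-fifths of the disinterested directors present (9 − 4 = 5). 4/5 of 5 = 4, so 4 affirmative votes are needed; 4 voted in favor. Satisfied. (Moot — without a quorum no business can be validly transacted.)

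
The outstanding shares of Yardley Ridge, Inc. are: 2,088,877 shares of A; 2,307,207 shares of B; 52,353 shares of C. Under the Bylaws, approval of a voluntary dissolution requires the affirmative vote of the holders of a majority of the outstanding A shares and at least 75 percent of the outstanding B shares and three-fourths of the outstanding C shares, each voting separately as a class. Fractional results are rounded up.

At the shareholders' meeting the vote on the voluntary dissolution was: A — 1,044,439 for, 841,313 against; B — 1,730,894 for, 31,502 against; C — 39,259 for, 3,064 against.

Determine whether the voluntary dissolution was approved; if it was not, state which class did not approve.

A: a majority of 2088877 is 1044439; 1,044,439 required, 1,044,439 in favor — approved.
B: 3/4 of 2307207 = 1730405.25, rounded up to 1730406; 1,730,406 required, 1,730,894 in favor — approved.
C: 3/4 of 52353 = 39264.75, rounded up to 39265; 39,265 required, 39,259 in favor — not approved.

Not approved — the C shares did not give the required vote.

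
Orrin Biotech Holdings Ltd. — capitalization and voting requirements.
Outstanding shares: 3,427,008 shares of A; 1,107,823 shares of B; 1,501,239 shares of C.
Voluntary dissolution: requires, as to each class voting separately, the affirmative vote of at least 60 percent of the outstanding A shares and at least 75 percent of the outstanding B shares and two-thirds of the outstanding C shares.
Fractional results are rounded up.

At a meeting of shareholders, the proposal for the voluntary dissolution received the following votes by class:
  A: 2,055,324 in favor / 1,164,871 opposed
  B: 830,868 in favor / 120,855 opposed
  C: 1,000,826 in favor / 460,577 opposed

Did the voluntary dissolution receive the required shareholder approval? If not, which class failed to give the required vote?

Not approved — the A shares did not give the required vote.

A: 3/5 of 3427008 = 2056204.80, rounded up to 2056205; 2,056,205 required, 2,055,324 in favor — not approved.
B: 3/4 of 1107823 = 830867.25, rounded up to 830868; 830,868 required, 830,868 in favor — approved.
C: 2/3 of 1501239 = 1000826; 1,000,826 required, 1,000,826 in favor — approved.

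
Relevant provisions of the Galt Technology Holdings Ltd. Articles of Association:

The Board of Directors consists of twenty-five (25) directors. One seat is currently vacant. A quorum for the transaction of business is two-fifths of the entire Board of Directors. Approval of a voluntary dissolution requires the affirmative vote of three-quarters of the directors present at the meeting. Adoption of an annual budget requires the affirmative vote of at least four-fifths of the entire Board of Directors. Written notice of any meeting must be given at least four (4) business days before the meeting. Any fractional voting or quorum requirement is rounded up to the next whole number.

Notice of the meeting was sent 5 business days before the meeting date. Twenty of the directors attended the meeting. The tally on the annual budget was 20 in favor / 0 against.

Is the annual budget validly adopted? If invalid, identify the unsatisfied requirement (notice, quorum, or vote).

Valid — all requirements satisfied.

Notice: 5 business days given; 4 required (5 ≥ 4). Satisfied.
Quorum: 20 present; quorum is 10. Satisfied.
Vote: the annual budget requires four-fifths of the entire Board of Directors (25). 4/5 of 25 = 20, so 20 affirmative votes are needed; 20 voted in favor. Satisfied.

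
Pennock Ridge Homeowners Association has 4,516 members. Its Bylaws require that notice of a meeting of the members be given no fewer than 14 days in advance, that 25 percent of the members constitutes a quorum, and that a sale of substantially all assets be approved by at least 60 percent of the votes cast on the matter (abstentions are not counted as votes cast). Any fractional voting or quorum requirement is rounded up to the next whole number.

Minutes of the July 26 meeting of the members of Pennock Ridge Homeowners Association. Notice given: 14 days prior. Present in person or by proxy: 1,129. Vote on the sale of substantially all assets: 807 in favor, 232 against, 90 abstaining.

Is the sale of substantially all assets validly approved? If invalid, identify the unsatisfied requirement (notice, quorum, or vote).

Notice: 14 days given; 14 required. Satisfied.
Quorum: 25% of 4,516 = 1,129; 1,129 present. Satisfied.
Vote: requires three-fifths of the votes cast (1,129 − 90 abstaining = 1,039); 3/5 of 1039 = 623.40, rounded up to 624, so 624 needed; 807 in favor. Satisfied.

Valid — all requirements satisfied.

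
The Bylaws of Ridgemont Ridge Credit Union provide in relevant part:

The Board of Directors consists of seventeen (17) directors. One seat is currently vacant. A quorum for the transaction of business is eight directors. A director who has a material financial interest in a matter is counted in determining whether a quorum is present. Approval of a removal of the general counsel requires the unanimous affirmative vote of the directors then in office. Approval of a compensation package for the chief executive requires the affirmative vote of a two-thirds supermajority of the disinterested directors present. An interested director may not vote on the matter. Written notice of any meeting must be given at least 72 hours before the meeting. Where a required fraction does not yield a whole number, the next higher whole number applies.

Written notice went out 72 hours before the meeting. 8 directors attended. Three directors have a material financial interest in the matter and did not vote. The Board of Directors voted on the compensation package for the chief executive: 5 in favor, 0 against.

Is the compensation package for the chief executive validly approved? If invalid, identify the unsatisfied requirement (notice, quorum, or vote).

Notice: 72 hours given; 72 required (72 ≥ 72). Satisfied.
Quorum: 8 present (interested directors count toward quorum); quorum is 8. Satisfied.
Vote: the compensation package for the chief executive requires two-thirds of the disinterested directors present (8 − 3 = 5). 2/3 of 5 = 3.33, rounded up to 4, so 4 affirmative votes are needed; 5 voted in favor. Satisfied.

Valid — all requirements satisfied.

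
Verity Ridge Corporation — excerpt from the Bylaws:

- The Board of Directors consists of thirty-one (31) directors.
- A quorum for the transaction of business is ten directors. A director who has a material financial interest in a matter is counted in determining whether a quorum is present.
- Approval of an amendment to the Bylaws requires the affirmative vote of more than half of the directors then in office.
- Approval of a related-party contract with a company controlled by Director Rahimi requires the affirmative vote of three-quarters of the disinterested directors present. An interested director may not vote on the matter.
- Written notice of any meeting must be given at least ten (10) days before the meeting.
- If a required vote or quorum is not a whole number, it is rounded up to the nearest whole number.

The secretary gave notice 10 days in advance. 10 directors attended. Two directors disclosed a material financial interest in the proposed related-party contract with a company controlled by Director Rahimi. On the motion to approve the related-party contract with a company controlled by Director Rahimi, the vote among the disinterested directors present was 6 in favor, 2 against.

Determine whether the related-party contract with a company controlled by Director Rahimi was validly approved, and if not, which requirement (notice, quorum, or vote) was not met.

Notice: 10 days given; 10 required (10 ≥ 10). Satisfied.
Quorum: 10 present (interested directors count toward quorum); quorum is 10. Satisfied.
Vote: the related-party contract with a company controlled by Director Rahimi requires three-fourths of the disinterested directors present (10 − 2 = 8). 3/4 of 8 = 6, so 6 affirmative votes are needed; 6 voted in favor. Satisfied.

Valid — all requirements satisfied.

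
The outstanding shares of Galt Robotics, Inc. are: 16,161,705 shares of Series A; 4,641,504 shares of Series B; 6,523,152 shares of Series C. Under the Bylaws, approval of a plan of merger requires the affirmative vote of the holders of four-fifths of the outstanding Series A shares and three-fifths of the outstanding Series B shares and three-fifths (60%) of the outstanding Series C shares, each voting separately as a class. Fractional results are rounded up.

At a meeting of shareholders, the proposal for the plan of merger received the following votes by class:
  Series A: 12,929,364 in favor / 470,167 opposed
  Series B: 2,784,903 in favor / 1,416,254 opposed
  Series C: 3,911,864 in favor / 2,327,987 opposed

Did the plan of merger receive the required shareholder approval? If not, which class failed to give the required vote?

Not approved — the Series C shares did not give the required vote.

Series A: 4/5 of 16161705 = 12929364; 12,929,364 required, 12,929,364 in favor — approved.
Series B: 3/5 of 4641504 = 2784902.40, rounded up to 2784903; 2,784,903 required, 2,784,903 in favor — approved.
Series C: 3/5 of 6523152 = 3913891.20, rounded up to 3913892; 3,913,892 required, 3,911,864 in favor — not approved.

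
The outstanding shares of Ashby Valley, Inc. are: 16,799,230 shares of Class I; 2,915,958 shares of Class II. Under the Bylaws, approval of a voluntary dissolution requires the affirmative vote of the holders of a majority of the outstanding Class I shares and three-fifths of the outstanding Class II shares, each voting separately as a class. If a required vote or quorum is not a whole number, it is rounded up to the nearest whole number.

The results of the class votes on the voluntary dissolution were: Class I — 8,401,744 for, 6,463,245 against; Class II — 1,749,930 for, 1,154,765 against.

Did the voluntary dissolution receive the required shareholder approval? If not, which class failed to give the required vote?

Approved — every class gave the required vote.

Class I: a majority of 16799230 is 8399616; 8,399,616 required, 8,401,744 in favor — approved.
Class II: 3/5 of 2915958 = 1749574.80, rounded up to 1749575; 1,749,575 required, 1,749,930 in favor — approved.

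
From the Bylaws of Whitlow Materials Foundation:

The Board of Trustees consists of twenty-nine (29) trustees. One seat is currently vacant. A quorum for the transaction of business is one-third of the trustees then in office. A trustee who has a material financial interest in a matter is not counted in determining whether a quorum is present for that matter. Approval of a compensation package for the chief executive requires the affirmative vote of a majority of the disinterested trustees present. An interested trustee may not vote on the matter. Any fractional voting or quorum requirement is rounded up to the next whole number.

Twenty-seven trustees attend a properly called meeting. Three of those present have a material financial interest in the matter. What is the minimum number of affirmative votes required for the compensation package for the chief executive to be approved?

13

The compensation package for the chief executive requires a majority of the disinterested trustees present (27 − 3 = 24).
A majority of 24 is 13.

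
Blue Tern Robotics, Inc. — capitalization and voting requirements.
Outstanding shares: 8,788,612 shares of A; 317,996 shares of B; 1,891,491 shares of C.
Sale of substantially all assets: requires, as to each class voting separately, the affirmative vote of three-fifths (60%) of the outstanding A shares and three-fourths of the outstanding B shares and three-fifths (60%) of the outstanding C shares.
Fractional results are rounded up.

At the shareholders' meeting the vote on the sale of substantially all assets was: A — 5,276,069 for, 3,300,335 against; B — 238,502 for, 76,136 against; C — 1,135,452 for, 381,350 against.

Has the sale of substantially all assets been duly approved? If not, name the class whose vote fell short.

A: 3/5 of 8788612 = 5273167.20, rounded up to 5273168; 5,273,168 required, 5,276,069 in favor — approved.
B: 3/4 of 317996 = 238497; 238,497 required, 238,502 in favor — approved.
C: 3/5 of 1891491 = 1134894.60, rounded up to 1134895; 1,134,895 required, 1,135,452 in favor — approved.

Approved — every class gave the required vote.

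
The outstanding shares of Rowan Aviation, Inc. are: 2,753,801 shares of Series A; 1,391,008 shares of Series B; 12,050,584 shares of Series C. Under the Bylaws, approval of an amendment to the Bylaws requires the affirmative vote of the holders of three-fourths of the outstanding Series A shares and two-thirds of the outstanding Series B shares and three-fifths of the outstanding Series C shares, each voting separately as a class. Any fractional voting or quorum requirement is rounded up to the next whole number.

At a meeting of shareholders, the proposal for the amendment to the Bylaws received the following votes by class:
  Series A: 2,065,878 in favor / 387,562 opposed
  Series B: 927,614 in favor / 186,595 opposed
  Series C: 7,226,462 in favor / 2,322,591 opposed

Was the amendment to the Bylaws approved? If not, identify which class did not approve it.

Not approved — the Series C shares did not give the required vote.

Series A: 3/4 of 2753801 = 2065350.75, rounded up to 2065351; 2,065,351 required, 2,065,878 in favor — approved.
Series B: 2/3 of 1391008 = 927338.67, rounded up to 927339; 927,339 required, 927,614 in favor — approved.
Series C: 3/5 of 12050584 = 7230350.40, rounded up to 7230351; 7,230,351 required, 7,226,462 in favor — not approved.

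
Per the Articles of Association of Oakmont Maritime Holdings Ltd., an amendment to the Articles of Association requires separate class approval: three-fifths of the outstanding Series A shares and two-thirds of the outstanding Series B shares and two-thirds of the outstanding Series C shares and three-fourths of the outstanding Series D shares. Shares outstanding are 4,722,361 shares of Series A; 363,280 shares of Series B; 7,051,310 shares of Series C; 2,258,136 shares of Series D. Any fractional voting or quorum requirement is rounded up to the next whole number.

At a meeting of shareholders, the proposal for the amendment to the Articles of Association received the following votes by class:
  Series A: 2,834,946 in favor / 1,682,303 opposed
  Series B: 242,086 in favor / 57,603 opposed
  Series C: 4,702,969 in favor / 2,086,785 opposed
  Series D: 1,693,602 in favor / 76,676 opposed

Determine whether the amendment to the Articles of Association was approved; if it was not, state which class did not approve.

Series A: 3/5 of 4722361 = 2833416.60, rounded up to 2833417; 2,833,417 required, 2,834,946 in favor — approved.
Series B: 2/3 of 363280 = 242186.67, rounded up to 242187; 242,187 required, 242,086 in favor — not approved.
Series C: 2/3 of 7051310 = 4700873.33, rounded up to 4700874; 4,700,874 required, 4,702,969 in favor — approved.
Series D: 3/4 of 2258136 = 1693602; 1,693,602 required, 1,693,602 in favor — approved.

Not approved — the Series B shares did not give the required vote.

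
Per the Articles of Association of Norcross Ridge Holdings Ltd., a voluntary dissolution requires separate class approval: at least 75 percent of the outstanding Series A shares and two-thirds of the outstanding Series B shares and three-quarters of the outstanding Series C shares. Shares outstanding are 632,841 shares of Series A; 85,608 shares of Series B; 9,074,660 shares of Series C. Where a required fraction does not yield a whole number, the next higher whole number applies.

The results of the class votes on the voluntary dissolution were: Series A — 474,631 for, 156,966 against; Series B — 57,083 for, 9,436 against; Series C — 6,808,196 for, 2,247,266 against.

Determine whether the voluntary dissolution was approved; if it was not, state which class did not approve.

Approved — every class gave the required vote.

Series A: 3/4 of 632841 = 474630.75, rounded up to 474631; 474,631 required, 474,631 in favor — approved.
Series B: 2/3 of 85608 = 57072; 57,072 required, 57,083 in favor — approved.
Series C: 3/4 of 9074660 = 6805995; 6,805,995 required, 6,808,196 in favor — approved.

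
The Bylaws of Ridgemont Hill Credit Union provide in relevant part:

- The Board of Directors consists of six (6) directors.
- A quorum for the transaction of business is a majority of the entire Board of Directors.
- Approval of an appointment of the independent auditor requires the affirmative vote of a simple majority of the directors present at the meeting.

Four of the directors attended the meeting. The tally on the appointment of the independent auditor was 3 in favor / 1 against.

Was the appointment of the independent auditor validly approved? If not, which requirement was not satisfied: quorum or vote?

Valid — all requirements satisfied.

Quorum: 4 present; quorum is 4. Satisfied.
Vote: the appointment of the independent auditor requires a majority of the directors present (4). A majority of 4 is 3, so 3 affirmative votes are needed; 3 voted in favor. Satisfied.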